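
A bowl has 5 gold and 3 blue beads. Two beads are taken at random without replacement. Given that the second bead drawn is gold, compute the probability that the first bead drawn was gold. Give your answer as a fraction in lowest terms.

P(first=gold and the second bead drawn is gold) = (5/8)·(4/7) = 5/14.
P(the second bead drawn is gold) = Σ over first color = 5/14 + 15/56 = 5/8.
By Bayes, P(first=gold | the second bead drawn is gold) = 5/14 / 5/8 = 4/7 ≈ 0.5714.

4/7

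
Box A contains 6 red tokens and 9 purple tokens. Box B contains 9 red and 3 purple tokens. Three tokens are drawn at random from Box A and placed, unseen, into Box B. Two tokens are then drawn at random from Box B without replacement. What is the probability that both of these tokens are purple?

22/245

Condition on how many of the transferred tokens are purple (from Box A: 9 purple of 15; then Box B has 15 total).
  0 purple: C(9,0)C(6,3)/C(15,3) = 4/91; then P = C(3,2)/C(15,2) = 1/35
  1 purple: C(9,1)C(6,2)/C(15,3) = 27/91; then P = C(4,2)/C(15,2) = 2/35
  2 purple: C(9,2)C(6,1)/C(15,3) = 216/455; then P = C(5,2)/C(15,2) = 2/21
  3 purple: C(9,3)C(6,0)/C(15,3) = 12/65; then P = C(6,2)/C(15,2) = 1/7
P(both purple) = 22/245 ≈ 0.0898.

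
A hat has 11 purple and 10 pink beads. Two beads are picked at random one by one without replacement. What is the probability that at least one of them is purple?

Use the complement: P(at least one purple) = 1 − P(no purple).
P(none) = C(10,2)/C(21,2) = 45/210.
So P = 1 − 45/210 = 11/14 ≈ 0.7857.

11/14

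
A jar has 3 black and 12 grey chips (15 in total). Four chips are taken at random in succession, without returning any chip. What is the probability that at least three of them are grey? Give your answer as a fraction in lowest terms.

11/13

Sum the hypergeometric tail for j = 3,…,4 grey chips.
Favorable = C(12,3)·C(3,1) + C(12,4)·C(3,0) = 1155; total = C(15,4) = 1365.
P = 1155/1365 = 11/13 ≈ 0.8462.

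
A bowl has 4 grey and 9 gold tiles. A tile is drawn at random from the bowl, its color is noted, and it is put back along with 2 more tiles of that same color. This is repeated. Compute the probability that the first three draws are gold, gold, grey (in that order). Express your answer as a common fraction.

Track the composition after each reinforcement of +2.
P = (9/13) · (11/15) · (4/17) = 132/1105 ≈ 0.1195.

132/1105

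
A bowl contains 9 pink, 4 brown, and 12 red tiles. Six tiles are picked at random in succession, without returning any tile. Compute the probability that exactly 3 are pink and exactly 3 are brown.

12/6325

Unordered draws without replacement: count favorable combinations over C(25,6).
Favorable = C(9,3) · C(4,3) · C(12,0) = 336; total = C(25,6) = 177100.
P = 336/177100 = 12/6325 ≈ 0.0019.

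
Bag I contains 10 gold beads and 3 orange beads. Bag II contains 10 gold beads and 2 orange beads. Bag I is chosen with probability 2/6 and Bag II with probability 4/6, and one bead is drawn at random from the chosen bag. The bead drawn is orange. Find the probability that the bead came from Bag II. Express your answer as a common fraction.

13/22

P(orange | Bag I) = 3/13; P(orange | Bag II) = 1/6.
P(orange) = 1/3·3/13 + 2/3·1/6 = 22/117.
By Bayes' rule, P(Bag II | orange) = 1/9 / 22/117 = 13/22 ≈ 0.5909.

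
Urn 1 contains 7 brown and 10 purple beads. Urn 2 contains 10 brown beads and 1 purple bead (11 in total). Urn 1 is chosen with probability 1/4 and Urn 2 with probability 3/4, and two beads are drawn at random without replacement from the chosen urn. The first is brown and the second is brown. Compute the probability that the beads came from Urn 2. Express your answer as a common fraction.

P(E | Urn 1) = 21/136; P(E | Urn 2) = 9/11.
P(E) = 1/4·21/136 + 3/4·9/11 = 3903/5984.
By Bayes' rule, P(Urn 2 | E) = 27/44 / 3903/5984 = 1224/1301 ≈ 0.9408.

1224/1301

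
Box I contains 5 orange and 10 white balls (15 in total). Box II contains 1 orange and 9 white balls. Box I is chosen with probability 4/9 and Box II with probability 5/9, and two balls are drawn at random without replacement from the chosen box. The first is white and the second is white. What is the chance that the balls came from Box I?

3/10

P(E | Box I) = 3/7; P(E | Box II) = 4/5.
P(E) = 4/9·3/7 + 5/9·4/5 = 40/63.
By Bayes' rule, P(Box I | E) = 4/21 / 40/63 = 3/10 ≈ 0.3000.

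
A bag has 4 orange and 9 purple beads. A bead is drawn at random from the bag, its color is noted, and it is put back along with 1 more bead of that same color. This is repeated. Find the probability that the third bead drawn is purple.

9/13

Sum over the four possibilities for the first two draws (purple/not-purple each), tracking how the purple count and total change by +1 per draw.
P(third is purple) = 9/13 ≈ 0.6923. (In a Pólya urn every draw has the same marginal probability 9/13.)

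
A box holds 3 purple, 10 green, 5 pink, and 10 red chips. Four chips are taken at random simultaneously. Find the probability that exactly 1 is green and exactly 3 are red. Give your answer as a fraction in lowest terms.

16/273

Unordered draws without replacement: count favorable combinations over C(28,4).
Favorable = C(3,0) · C(10,1) · C(5,0) · C(10,3) = 1200; total = C(28,4) = 20475.
P = 1200/20475 = 16/273 ≈ 0.0586.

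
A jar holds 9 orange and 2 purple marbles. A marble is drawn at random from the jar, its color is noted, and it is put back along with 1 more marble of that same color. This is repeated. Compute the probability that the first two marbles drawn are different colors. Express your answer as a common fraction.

3/11

Either orange then purple, or purple then orange; after the first draw the total is 12.
P = (9/11)·(2/12) + (2/11)·(9/12) = 3/11 ≈ 0.2727.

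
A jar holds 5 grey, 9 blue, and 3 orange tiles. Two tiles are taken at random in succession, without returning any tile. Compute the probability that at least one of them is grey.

35/68

Use the complement: P(at least one grey) = 1 − P(no grey).
P(none) = C(12,2)/C(17,2) = 66/136.
So P = 1 − 66/136 = 35/68 ≈ 0.5147.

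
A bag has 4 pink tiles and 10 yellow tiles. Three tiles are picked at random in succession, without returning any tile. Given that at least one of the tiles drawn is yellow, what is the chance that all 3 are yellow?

1/3

P(all 3 yellow) = C(10,3)/C(14,3) = 30/91; P(at least one yellow) = 1 − C(4,3)/C(14,3) = 90/91.
Since 'all 3 yellow' ⊆ 'at least one yellow', P(all 3 | at least one) = 30/91 / 90/91 = 1/3 ≈ 0.3333.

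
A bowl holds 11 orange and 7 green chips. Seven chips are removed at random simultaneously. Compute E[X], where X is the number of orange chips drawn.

77/18

By linearity of expectation, E[X] = Σ P(draw i is orange); by symmetry each draw (even without replacement) has P(orange) = 11/18.
E[X] = 7 · 11/18 = 77/18 ≈ 4.2778.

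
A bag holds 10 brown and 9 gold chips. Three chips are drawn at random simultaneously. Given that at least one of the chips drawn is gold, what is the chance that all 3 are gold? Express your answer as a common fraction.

28/283

P(all 3 gold) = C(9,3)/C(19,3) = 28/323; P(at least one gold) = 1 − C(10,3)/C(19,3) = 283/323.
Since 'all 3 gold' ⊆ 'at least one gold', P(all 3 | at least one) = 28/323 / 283/323 = 28/283 ≈ 0.0989.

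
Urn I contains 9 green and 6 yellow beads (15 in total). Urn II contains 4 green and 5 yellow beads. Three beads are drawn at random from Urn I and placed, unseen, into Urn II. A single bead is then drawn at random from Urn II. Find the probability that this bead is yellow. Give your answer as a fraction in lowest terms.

31/60

Condition on how many of the transferred beads are yellow (from Urn I: 6 yellow of 15; then Urn II has 12 total).
  0 yellow: C(6,0)C(9,3)/C(15,3) = 12/65; then P = 5/12
  1 yellow: C(6,1)C(9,2)/C(15,3) = 216/455; then P = 6/12
  2 yellow: C(6,2)C(9,1)/C(15,3) = 27/91; then P = 7/12
  3 yellow: C(6,3)C(9,0)/C(15,3) = 4/91; then P = 8/12
P(yellow from Urn II) = 31/60 ≈ 0.5167.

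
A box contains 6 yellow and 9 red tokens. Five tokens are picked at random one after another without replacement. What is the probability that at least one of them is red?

Use the complement: P(at least one red) = 1 − P(no red).
P(none) = C(6,5)/C(15,5) = 6/3003.
So P = 1 − 6/3003 = 999/1001 ≈ 0.9980.

999/1001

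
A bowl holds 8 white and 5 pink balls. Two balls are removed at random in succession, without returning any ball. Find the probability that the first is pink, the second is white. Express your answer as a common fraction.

10/39

Multiply the conditional probability of each draw in order, without replacement, so each draw removes one from its color and from the total.
P = (5/13) · (8/12) = 10/39 ≈ 0.2564.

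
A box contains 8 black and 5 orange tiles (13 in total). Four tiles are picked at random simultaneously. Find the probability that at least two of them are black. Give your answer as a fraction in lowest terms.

Sum the hypergeometric tail for j = 2,…,4 black tiles.
Favorable = C(8,2)·C(5,2) + C(8,3)·C(5,1) + C(8,4)·C(5,0) = 630; total = C(13,4) = 715.
P = 630/715 = 126/143 ≈ 0.8811.

126/143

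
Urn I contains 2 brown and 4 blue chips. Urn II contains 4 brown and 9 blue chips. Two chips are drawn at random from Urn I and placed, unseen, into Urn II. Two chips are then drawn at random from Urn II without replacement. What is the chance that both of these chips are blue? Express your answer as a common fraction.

242/525

Condition on how many of the transferred chips are blue (from Urn I: 4 blue of 6; then Urn II has 15 total).
  0 blue: C(4,0)C(2,2)/C(6,2) = 1/15; then P = C(9,2)/C(15,2) = 12/35
  1 blue: C(4,1)C(2,1)/C(6,2) = 8/15; then P = C(10,2)/C(15,2) = 3/7
  2 blue: C(4,2)C(2,0)/C(6,2) = 2/5; then P = C(11,2)/C(15,2) = 11/21
P(both blue) = 242/525 ≈ 0.4610.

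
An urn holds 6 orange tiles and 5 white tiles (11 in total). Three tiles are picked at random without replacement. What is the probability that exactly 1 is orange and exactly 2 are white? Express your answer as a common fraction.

Unordered draws without replacement: count favorable combinations over C(11,3).
Favorable = C(6,1) · C(5,2) = 60; total = C(11,3) = 165.
P = 60/165 = 4/11 ≈ 0.3636.

4/11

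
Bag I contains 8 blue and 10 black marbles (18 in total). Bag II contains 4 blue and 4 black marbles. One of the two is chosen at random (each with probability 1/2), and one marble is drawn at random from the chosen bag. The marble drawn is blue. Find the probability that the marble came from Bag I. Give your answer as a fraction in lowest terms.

8/17

P(blue | Bag I) = 4/9; P(blue | Bag II) = 1/2.
P(blue) = 1/2·4/9 + 1/2·1/2 = 17/36.
By Bayes' rule, P(Bag I | blue) = 2/9 / 17/36 = 8/17 ≈ 0.4706.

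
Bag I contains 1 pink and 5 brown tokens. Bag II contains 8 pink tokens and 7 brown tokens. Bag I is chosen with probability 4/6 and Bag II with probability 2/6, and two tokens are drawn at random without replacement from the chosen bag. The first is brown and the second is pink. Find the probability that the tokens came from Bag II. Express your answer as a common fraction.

P(E | Bag I) = 1/6; P(E | Bag II) = 4/15.
P(E) = 2/3·1/6 + 1/3·4/15 = 1/5.
By Bayes' rule, P(Bag II | E) = 4/45 / 1/5 = 4/9 ≈ 0.4444.

4/9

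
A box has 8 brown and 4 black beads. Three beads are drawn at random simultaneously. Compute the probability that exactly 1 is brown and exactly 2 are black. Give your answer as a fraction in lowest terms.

Unordered draws without replacement: count favorable combinations over C(12,3).
Favorable = C(8,1) · C(4,2) = 48; total = C(12,3) = 220.
P = 48/220 = 12/55 ≈ 0.2182.

12/55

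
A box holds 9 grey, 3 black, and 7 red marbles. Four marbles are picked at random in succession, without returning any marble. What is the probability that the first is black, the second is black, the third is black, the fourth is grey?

Multiply the conditional probability of each draw in order, without replacement, so each draw removes one from its color and from the total.
P = (3/19) · (2/18) · (1/17) · (9/16) = 3/5168 ≈ 0.0006.

3/5168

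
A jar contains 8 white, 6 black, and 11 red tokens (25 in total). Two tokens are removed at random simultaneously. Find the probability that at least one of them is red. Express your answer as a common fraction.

Use the complement: P(at least one red) = 1 − P(no red).
P(none) = C(14,2)/C(25,2) = 91/300.
So P = 1 − 91/300 = 209/300 ≈ 0.6967.

209/300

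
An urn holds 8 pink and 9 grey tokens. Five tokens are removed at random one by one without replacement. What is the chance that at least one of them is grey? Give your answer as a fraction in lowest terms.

Use the complement: P(at least one grey) = 1 − P(no grey).
P(none) = C(8,5)/C(17,5) = 56/6188.
So P = 1 − 56/6188 = 219/221 ≈ 0.9910.

219/221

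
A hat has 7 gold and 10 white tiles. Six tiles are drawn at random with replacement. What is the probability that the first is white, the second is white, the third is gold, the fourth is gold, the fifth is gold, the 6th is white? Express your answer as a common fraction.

Multiply the conditional probability of each draw in order, with replacement (the composition resets each draw).
P = (10/17) · (10/17) · (7/17) · (7/17) · (7/17) · (10/17) = 343000/24137569 ≈ 0.0142.

343000/24137569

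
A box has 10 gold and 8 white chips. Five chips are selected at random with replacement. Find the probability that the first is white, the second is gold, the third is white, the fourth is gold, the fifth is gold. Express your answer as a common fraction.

Multiply the conditional probability of each draw in order, with replacement (the composition resets each draw).
P = (8/18) · (10/18) · (8/18) · (10/18) · (10/18) = 2000/59049 ≈ 0.0339.

2000/59049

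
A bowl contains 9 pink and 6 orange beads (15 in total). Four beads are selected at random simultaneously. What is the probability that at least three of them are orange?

Sum the hypergeometric tail for j = 3,…,4 orange beads.
Favorable = C(6,3)·C(9,1) + C(6,4)·C(9,0) = 195; total = C(15,4) = 1365.
P = 195/1365 = 1/7 ≈ 0.1429.

1/7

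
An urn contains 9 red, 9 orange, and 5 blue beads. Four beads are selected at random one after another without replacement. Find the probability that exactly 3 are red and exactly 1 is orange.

Unordered draws without replacement: count favorable combinations over C(23,4).
Favorable = C(9,3) · C(9,1) · C(5,0) = 756; total = C(23,4) = 8855.
P = 756/8855 = 108/1265 ≈ 0.0854.

108/1265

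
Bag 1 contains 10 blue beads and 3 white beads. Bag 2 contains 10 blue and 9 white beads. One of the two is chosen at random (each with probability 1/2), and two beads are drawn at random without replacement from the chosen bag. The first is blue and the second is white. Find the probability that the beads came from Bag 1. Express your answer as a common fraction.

P(E | Bag 1) = 5/26; P(E | Bag 2) = 5/19.
P(E) = 1/2·5/26 + 1/2·5/19 = 225/988.
By Bayes' rule, P(Bag 1 | E) = 5/52 / 225/988 = 19/45 ≈ 0.4222.

19/45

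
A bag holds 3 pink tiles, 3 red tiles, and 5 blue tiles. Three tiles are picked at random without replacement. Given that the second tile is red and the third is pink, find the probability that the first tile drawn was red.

2/9

P(first=red and the second tile is red and the third is pink) = (3/11)·(2/10)·(3/9) = 1/55.
P(E) = Σ over first color = 1/55 + 1/55 + 1/22 = 9/110.
By Bayes, P(first=red | E) = 1/55 / 9/110 = 2/9 ≈ 0.2222.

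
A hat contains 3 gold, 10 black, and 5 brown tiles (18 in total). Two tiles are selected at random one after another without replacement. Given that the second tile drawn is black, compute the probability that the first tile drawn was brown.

5/17

P(first=brown and the second tile drawn is black) = (5/18)·(10/17) = 25/153.
P(the second tile drawn is black) = Σ over first color = 5/51 + 5/17 + 25/153 = 5/9.
By Bayes, P(first=brown | the second tile drawn is black) = 25/153 / 5/9 = 5/17 ≈ 0.2941.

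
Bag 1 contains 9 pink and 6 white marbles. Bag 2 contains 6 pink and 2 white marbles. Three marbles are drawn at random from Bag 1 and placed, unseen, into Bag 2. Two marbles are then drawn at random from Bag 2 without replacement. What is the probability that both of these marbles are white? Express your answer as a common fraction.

134/1925

Condition on how many of the transferred marbles are white (from Bag 1: 6 white of 15; then Bag 2 has 11 total).
  0 white: C(6,0)C(9,3)/C(15,3) = 12/65; then P = C(2,2)/C(11,2) = 1/55
  1 white: C(6,1)C(9,2)/C(15,3) = 216/455; then P = C(3,2)/C(11,2) = 3/55
  2 white: C(6,2)C(9,1)/C(15,3) = 27/91; then P = C(4,2)/C(11,2) = 6/55
  3 white: C(6,3)C(9,0)/C(15,3) = 4/91; then P = C(5,2)/C(11,2) = 2/11
P(both white) = 134/1925 ≈ 0.0696.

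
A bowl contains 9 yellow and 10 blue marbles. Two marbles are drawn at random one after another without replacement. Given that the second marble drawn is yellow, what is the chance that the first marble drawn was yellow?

4/9

P(first=yellow and the second marble drawn is yellow) = (9/19)·(8/18) = 4/19.
P(the second marble drawn is yellow) = Σ over first color = 4/19 + 5/19 = 9/19.
By Bayes, P(first=yellow | the second marble drawn is yellow) = 4/19 / 9/19 = 4/9 ≈ 0.4444.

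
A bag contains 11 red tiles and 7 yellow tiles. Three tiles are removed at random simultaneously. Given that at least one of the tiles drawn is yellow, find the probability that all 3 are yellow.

5/93

P(all 3 yellow) = C(7,3)/C(18,3) = 35/816; P(at least one yellow) = 1 − C(11,3)/C(18,3) = 217/272.
Since 'all 3 yellow' ⊆ 'at least one yellow', P(all 3 | at least one) = 35/816 / 217/272 = 5/93 ≈ 0.0538.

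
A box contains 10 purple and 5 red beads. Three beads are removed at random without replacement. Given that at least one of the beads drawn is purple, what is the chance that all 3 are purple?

24/89

P(all 3 purple) = C(10,3)/C(15,3) = 24/91; P(at least one purple) = 1 − C(5,3)/C(15,3) = 89/91.
Since 'all 3 purple' ⊆ 'at least one purple', P(all 3 | at least one) = 24/91 / 89/91 = 24/89 ≈ 0.2697.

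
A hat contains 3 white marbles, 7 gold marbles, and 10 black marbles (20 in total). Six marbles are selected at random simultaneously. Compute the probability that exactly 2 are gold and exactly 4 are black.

147/1292

Unordered draws without replacement: count favorable combinations over C(20,6).
Favorable = C(3,0) · C(7,2) · C(10,4) = 4410; total = C(20,6) = 38760.
P = 4410/38760 = 147/1292 ≈ 0.1138.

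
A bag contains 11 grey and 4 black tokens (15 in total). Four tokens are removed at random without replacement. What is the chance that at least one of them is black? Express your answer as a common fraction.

Use the complement: P(at least one black) = 1 − P(no black).
P(none) = C(11,4)/C(15,4) = 330/1365.
So P = 1 − 330/1365 = 69/91 ≈ 0.7582.

69/91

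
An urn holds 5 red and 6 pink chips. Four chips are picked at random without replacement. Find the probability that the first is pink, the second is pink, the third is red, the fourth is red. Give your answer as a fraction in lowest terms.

Multiply the conditional probability of each draw in order, without replacement, so each draw removes one from its color and from the total.
P = (6/11) · (5/10) · (5/9) · (4/8) = 5/66 ≈ 0.0758.

5/66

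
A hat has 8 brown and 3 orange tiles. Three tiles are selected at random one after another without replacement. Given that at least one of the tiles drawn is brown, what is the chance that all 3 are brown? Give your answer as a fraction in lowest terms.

P(all 3 brown) = C(8,3)/C(11,3) = 56/165; P(at least one brown) = 1 − C(3,3)/C(11,3) = 164/165.
Since 'all 3 brown' ⊆ 'at least one brown', P(all 3 | at least one) = 56/165 / 164/165 = 14/41 ≈ 0.3415.

14/41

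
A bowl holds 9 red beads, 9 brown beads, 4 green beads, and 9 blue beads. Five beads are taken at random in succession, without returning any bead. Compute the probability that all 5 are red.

2/2697

Unordered draws without replacement: count favorable combinations over C(31,5).
Favorable = C(9,5) · C(9,0) · C(4,0) · C(9,0) = 126; total = C(31,5) = 169911.
P = 126/169911 = 2/2697 ≈ 0.0007.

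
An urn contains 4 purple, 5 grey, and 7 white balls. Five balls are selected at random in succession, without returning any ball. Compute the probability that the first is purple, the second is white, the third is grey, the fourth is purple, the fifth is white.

Multiply the conditional probability of each draw in order, without replacement, so each draw removes one from its color and from the total.
P = (4/16) · (7/15) · (5/14) · (3/13) · (6/12) = 1/208 ≈ 0.0048.

1/208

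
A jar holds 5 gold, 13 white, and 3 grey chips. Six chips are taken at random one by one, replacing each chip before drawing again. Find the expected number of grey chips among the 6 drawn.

6/7

By linearity of expectation, E[X] = Σ P(draw i is grey); each independent draw has P(grey) = 3/21.
E[X] = 6 · 3/21 = 6/7 ≈ 0.8571.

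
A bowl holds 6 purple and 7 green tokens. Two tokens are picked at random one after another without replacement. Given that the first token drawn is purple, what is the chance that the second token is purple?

5/12

After removing 1 purple, the bowl has 5 purple out of 12 remaining.
P(second is purple | given) = 5/12 ≈ 0.4167.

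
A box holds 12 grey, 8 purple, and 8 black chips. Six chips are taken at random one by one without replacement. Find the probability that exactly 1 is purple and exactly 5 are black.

16/13455

Unordered draws without replacement: count favorable combinations over C(28,6).
Favorable = C(12,0) · C(8,1) · C(8,5) = 448; total = C(28,6) = 376740.
P = 448/376740 = 16/13455 ≈ 0.0012.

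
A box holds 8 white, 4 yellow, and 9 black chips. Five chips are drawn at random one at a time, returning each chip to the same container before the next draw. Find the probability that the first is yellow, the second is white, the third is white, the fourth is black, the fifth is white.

2048/453789

Multiply the conditional probability of each draw in order, with replacement (the composition resets each draw).
P = (4/21) · (8/21) · (8/21) · (9/21) · (8/21) = 2048/453789 ≈ 0.0045.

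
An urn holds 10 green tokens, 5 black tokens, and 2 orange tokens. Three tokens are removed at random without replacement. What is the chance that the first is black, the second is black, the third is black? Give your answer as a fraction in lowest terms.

Multiply the conditional probability of each draw in order, without replacement, so each draw removes one from its color and from the total.
P = (5/17) · (4/16) · (3/15) = 1/68 ≈ 0.0147.

1/68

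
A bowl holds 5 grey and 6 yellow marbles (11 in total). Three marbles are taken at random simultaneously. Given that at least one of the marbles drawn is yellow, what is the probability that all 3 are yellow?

P(all 3 yellow) = C(6,3)/C(11,3) = 4/33; P(at least one yellow) = 1 − C(5,3)/C(11,3) = 31/33.
Since 'all 3 yellow' ⊆ 'at least one yellow', P(all 3 | at least one) = 4/33 / 31/33 = 4/31 ≈ 0.1290.

4/31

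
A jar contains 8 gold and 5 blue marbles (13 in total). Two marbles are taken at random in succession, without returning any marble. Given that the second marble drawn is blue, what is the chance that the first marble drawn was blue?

P(first=blue and the second marble drawn is blue) = (5/13)·(4/12) = 5/39.
P(the second marble drawn is blue) = Σ over first color = 10/39 + 5/39 = 5/13.
By Bayes, P(first=blue | the second marble drawn is blue) = 5/39 / 5/13 = 1/3 ≈ 0.3333.

1/3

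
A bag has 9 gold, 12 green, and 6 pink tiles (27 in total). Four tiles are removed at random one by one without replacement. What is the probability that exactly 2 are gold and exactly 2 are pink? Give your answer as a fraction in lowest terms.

Unordered draws without replacement: count favorable combinations over C(27,4).
Favorable = C(9,2) · C(12,0) · C(6,2) = 540; total = C(27,4) = 17550.
P = 540/17550 = 2/65 ≈ 0.0308.

2/65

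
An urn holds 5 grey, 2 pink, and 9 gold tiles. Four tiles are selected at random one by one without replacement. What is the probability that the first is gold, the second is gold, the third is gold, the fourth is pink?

3/130

Multiply the conditional probability of each draw in order, without replacement, so each draw removes one from its color and from the total.
P = (9/16) · (8/15) · (7/14) · (2/13) = 3/130 ≈ 0.0231.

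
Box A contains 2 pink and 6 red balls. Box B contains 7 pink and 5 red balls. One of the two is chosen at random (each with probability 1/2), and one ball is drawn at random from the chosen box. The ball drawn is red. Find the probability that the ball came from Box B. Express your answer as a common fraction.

5/14

P(red | Box A) = 3/4; P(red | Box B) = 5/12.
P(red) = 1/2·3/4 + 1/2·5/12 = 7/12.
By Bayes' rule, P(Box B | red) = 5/24 / 7/12 = 5/14 ≈ 0.3571.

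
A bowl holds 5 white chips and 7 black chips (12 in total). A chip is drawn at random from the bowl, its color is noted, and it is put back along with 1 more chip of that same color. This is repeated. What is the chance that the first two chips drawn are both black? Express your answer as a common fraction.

After a black draw the bowl holds 8 black out of 13.
P = (7/12)·(8/13) = 14/39 ≈ 0.3590.

14/39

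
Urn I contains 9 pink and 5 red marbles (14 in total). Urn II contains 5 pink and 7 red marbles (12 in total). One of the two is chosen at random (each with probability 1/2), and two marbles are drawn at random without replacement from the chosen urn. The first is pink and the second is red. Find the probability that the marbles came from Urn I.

P(E | Urn I) = 45/182; P(E | Urn II) = 35/132.
P(E) = 1/2·45/182 + 1/2·35/132 = 6155/24024.
By Bayes' rule, P(Urn I | E) = 45/364 / 6155/24024 = 594/1231 ≈ 0.4825.

594/1231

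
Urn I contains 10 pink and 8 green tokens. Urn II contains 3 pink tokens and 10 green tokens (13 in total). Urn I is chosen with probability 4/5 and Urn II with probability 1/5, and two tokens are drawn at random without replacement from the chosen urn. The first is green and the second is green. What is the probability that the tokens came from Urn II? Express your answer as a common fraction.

P(E | Urn I) = 28/153; P(E | Urn II) = 15/26.
P(E) = 4/5·28/153 + 1/5·15/26 = 5207/19890.
By Bayes' rule, P(Urn II | E) = 3/26 / 5207/19890 = 2295/5207 ≈ 0.4408.

2295/5207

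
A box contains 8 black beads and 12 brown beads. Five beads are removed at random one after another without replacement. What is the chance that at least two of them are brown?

913/969

Sum the hypergeometric tail for j = 2,…,5 brown beads.
Favorable = C(12,2)·C(8,3) + C(12,3)·C(8,2) + C(12,4)·C(8,1) + C(12,5)·C(8,0) = 14608; total = C(20,5) = 15504.
P = 14608/15504 = 913/969 ≈ 0.9422.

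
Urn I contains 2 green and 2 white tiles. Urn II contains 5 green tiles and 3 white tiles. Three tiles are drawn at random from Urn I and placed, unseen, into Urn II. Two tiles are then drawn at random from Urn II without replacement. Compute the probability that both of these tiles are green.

18/55

Condition on how many of the transferred tiles are green (from Urn I: 2 green of 4; then Urn II has 11 total).
  1 green: C(2,1)C(2,2)/C(4,3) = 1/2; then P = C(6,2)/C(11,2) = 3/11
  2 green: C(2,2)C(2,1)/C(4,3) = 1/2; then P = C(7,2)/C(11,2) = 21/55
P(both green) = 18/55 ≈ 0.3273.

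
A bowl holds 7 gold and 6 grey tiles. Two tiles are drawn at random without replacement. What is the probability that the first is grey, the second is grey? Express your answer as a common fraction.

Multiply the conditional probability of each draw in order, without replacement, so each draw removes one from its color and from the total.
P = (6/13) · (5/12) = 5/26 ≈ 0.1923.

5/26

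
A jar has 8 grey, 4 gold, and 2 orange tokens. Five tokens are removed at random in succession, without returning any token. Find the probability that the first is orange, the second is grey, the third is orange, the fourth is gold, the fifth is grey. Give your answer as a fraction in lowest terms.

Multiply the conditional probability of each draw in order, without replacement, so each draw removes one from its color and from the total.
P = (2/14) · (8/13) · (1/12) · (4/11) · (7/10) = 4/2145 ≈ 0.0019.

4/2145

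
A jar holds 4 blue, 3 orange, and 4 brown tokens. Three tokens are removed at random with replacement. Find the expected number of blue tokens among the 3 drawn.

12/11

By linearity of expectation, E[X] = Σ P(draw i is blue); each independent draw has P(blue) = 4/11.
E[X] = 3 · 4/11 = 12/11 ≈ 1.0909.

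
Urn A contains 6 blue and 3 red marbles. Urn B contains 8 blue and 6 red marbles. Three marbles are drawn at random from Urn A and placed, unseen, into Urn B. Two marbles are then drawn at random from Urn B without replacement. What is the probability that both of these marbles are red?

5/32

Condition on how many of the transferred marbles are red (from Urn A: 3 red of 9; then Urn B has 17 total).
  0 red: C(3,0)C(6,3)/C(9,3) = 5/21; then P = C(6,2)/C(17,2) = 15/136
  1 red: C(3,1)C(6,2)/C(9,3) = 15/28; then P = C(7,2)/C(17,2) = 21/136
  2 red: C(3,2)C(6,1)/C(9,3) = 3/14; then P = C(8,2)/C(17,2) = 7/34
  3 red: C(3,3)C(6,0)/C(9,3) = 1/84; then P = C(9,2)/C(17,2) = 9/34
P(both red) = 5/32 ≈ 0.1562.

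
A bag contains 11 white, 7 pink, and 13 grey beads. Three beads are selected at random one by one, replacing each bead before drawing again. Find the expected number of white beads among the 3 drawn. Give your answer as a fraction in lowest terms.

33/31

By linearity of expectation, E[X] = Σ P(draw i is white); each independent draw has P(white) = 11/31.
E[X] = 3 · 11/31 = 33/31 ≈ 1.0645.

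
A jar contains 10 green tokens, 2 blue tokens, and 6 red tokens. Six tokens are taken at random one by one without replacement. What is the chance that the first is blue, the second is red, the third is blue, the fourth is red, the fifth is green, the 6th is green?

5/12376

Multiply the conditional probability of each draw in order, without replacement, so each draw removes one from its color and from the total.
P = (2/18) · (6/17) · (1/16) · (5/15) · (10/14) · (9/13) = 5/12376 ≈ 0.0004.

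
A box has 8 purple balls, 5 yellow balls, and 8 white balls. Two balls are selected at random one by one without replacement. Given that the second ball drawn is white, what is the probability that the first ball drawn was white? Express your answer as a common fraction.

7/20

P(first=white and the second ball drawn is white) = (8/21)·(7/20) = 2/15.
P(the second ball drawn is white) = Σ over first color = 16/105 + 2/21 + 2/15 = 8/21.
By Bayes, P(first=white | the second ball drawn is white) = 2/15 / 8/21 = 7/20 ≈ 0.3500.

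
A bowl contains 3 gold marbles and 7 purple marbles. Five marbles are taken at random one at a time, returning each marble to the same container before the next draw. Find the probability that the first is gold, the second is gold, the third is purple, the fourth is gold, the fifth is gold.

Multiply the conditional probability of each draw in order, with replacement (the composition resets each draw).
P = (3/10) · (3/10) · (7/10) · (3/10) · (3/10) = 567/100000 ≈ 0.0057.

567/100000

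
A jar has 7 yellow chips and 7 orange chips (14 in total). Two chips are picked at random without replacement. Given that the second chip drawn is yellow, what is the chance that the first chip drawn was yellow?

P(first=yellow and the second chip drawn is yellow) = (7/14)·(6/13) = 3/13.
P(the second chip drawn is yellow) = Σ over first color = 3/13 + 7/26 = 1/2.
By Bayes, P(first=yellow | the second chip drawn is yellow) = 3/13 / 1/2 = 6/13 ≈ 0.4615.

6/13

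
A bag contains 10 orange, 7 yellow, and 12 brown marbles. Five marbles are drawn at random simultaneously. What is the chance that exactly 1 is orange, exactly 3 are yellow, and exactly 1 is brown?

Unordered draws without replacement: count favorable combinations over C(29,5).
Favorable = C(10,1) · C(7,3) · C(12,1) = 4200; total = C(29,5) = 118755.
P = 4200/118755 = 40/1131 ≈ 0.0354.

40/1131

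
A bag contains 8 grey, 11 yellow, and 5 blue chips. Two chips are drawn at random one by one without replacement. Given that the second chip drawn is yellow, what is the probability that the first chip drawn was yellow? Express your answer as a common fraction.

10/23

P(first=yellow and the second chip drawn is yellow) = (11/24)·(10/23) = 55/276.
P(the second chip drawn is yellow) = Σ over first color = 11/69 + 55/276 + 55/552 = 11/24.
By Bayes, P(first=yellow | the second chip drawn is yellow) = 55/276 / 11/24 = 10/23 ≈ 0.4348.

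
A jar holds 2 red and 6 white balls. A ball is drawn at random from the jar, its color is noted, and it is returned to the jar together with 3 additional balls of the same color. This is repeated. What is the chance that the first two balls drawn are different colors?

Either white then red, or red then white; after the first draw the total is 11.
P = (6/8)·(2/11) + (2/8)·(6/11) = 3/11 ≈ 0.2727.

3/11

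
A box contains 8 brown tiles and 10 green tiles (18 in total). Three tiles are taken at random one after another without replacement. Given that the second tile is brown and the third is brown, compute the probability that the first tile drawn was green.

5/8

P(first=green and the second tile is brown and the third is brown) = (10/18)·(8/17)·(7/16) = 35/306.
P(E) = Σ over first color = 7/102 + 35/306 = 28/153.
By Bayes, P(first=green | E) = 35/306 / 28/153 = 5/8 ≈ 0.6250.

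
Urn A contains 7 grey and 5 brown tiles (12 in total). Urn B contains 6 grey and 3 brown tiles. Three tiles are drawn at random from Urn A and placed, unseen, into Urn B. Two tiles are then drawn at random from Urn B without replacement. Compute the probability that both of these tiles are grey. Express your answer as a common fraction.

97/242

Condition on how many of the transferred tiles are grey (from Urn A: 7 grey of 12; then Urn B has 12 total).
  0 grey: C(7,0)C(5,3)/C(12,3) = 1/22; then P = C(6,2)/C(12,2) = 5/22
  1 grey: C(7,1)C(5,2)/C(12,3) = 7/22; then P = C(7,2)/C(12,2) = 7/22
  2 grey: C(7,2)C(5,1)/C(12,3) = 21/44; then P = C(8,2)/C(12,2) = 14/33
  3 grey: C(7,3)C(5,0)/C(12,3) = 7/44; then P = C(9,2)/C(12,2) = 6/11
P(both grey) = 97/242 ≈ 0.4008.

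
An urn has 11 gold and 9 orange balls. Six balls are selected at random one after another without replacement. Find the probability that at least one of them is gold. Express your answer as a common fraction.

3223/3230

Use the complement: P(at least one gold) = 1 − P(no gold).
P(none) = C(9,6)/C(20,6) = 84/38760.
So P = 1 − 84/38760 = 3223/3230 ≈ 0.9978.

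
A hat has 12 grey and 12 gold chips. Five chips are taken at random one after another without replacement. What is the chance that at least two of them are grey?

Sum the hypergeometric tail for j = 2,…,5 grey chips.
Favorable = C(12,2)·C(12,3) + C(12,3)·C(12,2) + C(12,4)·C(12,1) + C(12,5)·C(12,0) = 35772; total = C(24,5) = 42504.
P = 35772/42504 = 271/322 ≈ 0.8416.

271/322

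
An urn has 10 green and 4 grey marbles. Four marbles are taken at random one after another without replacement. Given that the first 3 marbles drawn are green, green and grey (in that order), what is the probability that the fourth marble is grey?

3/11

After removing 2 green, 1 grey, the urn has 3 grey out of 11 remaining.
P(fourth is grey | given) = 3/11 ≈ 0.2727.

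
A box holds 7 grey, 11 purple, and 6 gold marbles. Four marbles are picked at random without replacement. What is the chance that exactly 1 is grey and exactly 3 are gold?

10/759

Unordered draws without replacement: count favorable combinations over C(24,4).
Favorable = C(7,1) · C(11,0) · C(6,3) = 140; total = C(24,4) = 10626.
P = 140/10626 = 10/759 ≈ 0.0132.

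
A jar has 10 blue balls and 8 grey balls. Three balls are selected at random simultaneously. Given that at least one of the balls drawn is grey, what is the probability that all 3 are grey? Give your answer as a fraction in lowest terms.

7/87

P(all 3 grey) = C(8,3)/C(18,3) = 7/102; P(at least one grey) = 1 − C(10,3)/C(18,3) = 29/34.
Since 'all 3 grey' ⊆ 'at least one grey', P(all 3 | at least one) = 7/102 / 29/34 = 7/87 ≈ 0.0805.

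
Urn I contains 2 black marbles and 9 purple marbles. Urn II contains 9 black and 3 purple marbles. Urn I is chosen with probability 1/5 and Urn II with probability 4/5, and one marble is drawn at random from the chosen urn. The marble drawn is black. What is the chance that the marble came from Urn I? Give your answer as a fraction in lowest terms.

2/35

P(black | Urn I) = 2/11; P(black | Urn II) = 3/4.
P(black) = 1/5·2/11 + 4/5·3/4 = 7/11.
By Bayes' rule, P(Urn I | black) = 2/55 / 7/11 = 2/35 ≈ 0.0571.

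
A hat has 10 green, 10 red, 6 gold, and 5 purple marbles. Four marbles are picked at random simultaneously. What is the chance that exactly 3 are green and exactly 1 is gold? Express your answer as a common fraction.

144/6293

Unordered draws without replacement: count favorable combinations over C(31,4).
Favorable = C(10,3) · C(10,0) · C(6,1) · C(5,0) = 720; total = C(31,4) = 31465.
P = 720/31465 = 144/6293 ≈ 0.0229.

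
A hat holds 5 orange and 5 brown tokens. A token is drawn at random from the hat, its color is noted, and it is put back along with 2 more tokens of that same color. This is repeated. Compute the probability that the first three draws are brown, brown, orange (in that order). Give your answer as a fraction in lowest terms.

5/48

Track the composition after each reinforcement of +2.
P = (5/10) · (7/12) · (5/14) = 5/48 ≈ 0.1042.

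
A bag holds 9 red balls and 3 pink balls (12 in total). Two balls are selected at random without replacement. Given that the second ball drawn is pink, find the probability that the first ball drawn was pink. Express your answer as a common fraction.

P(first=pink and the second ball drawn is pink) = (3/12)·(2/11) = 1/22.
P(the second ball drawn is pink) = Σ over first color = 9/44 + 1/22 = 1/4.
By Bayes, P(first=pink | the second ball drawn is pink) = 1/22 / 1/4 = 2/11 ≈ 0.1818.

2/11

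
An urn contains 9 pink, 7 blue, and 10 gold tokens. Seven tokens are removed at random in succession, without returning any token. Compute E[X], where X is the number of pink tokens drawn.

63/26

By linearity of expectation, E[X] = Σ P(draw i is pink); by symmetry each draw (even without replacement) has P(pink) = 9/26.
E[X] = 7 · 9/26 = 63/26 ≈ 2.4231.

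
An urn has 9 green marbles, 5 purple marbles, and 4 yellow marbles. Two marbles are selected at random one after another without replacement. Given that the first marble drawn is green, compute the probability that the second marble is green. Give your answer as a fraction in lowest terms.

After removing 1 green, the urn has 8 green out of 17 remaining.
P(second is green | given) = 8/17 ≈ 0.4706.

8/17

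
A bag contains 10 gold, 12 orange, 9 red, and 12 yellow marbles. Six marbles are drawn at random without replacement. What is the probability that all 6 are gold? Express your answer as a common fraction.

Unordered draws without replacement: count favorable combinations over C(43,6).
Favorable = C(10,6) · C(12,0) · C(9,0) · C(12,0) = 210; total = C(43,6) = 6096454.
P = 210/6096454 = 15/435461 ≈ 0.0000.

15/435461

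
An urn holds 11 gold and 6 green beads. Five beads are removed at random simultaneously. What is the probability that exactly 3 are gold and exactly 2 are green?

2475/6188

Unordered draws without replacement: count favorable combinations over C(17,5).
Favorable = C(11,3) · C(6,2) = 2475; total = C(17,5) = 6188.
P = 2475/6188 = 2475/6188 ≈ 0.4000.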